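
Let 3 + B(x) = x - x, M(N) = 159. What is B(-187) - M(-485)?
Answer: -162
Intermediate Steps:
B(x) = -3 (B(x) = -3 + (x - x) = -3 + 0 = -3)
B(-187) - M(-485) = -3 - 1*159 = -3 - 159 = -162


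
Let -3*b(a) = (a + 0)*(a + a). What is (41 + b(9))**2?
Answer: 169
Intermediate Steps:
b(a) = -2*a**2/3 (b(a) = -(a + 0)*(a + a)/3 = -a*2*a/3 = -2*a**2/3)
(41 + b(9))**2 = (41 - 2/3*9**2)**2 = (41 - 2/3*81)**2 = (41 - 54)**2 = (-13)**2 = 169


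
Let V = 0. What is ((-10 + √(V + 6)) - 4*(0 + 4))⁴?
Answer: (26 - √6)⁴ ≈ 3.0761e+5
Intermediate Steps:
((-10 + √(V + 6)) - 4*(0 + 4))⁴ = ((-10 + √(0 + 6)) - 4*(0 + 4))⁴ = ((-10 + √6) - 4*4)⁴ = ((-10 + √6) - 16)⁴ = (-26 + √6)⁴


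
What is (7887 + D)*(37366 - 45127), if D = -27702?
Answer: 153784215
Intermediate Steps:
(7887 + D)*(37366 - 45127) = (7887 - 27702)*(37366 - 45127) = -19815*(-7761) = 153784215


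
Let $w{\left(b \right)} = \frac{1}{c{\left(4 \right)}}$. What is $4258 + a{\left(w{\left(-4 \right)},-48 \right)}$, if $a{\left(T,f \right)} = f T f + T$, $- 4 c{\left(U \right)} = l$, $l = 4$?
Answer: $1953$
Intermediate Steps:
$c{\left(U \right)} = -1$ ($c{\left(U \right)} = \left(- \frac{1}{4}\right) 4 = -1$)
$w{\left(b \right)} = -1$ ($w{\left(b \right)} = \frac{1}{-1} = -1$)
$a{\left(T,f \right)} = T + T f^{2}$ ($a{\left(T,f \right)} = T f f + T = T f^{2} + T = T + T f^{2}$)
$4258 + a{\left(w{\left(-4 \right)},-48 \right)} = 4258 - \left(1 + \left(-48\right)^{2}\right) = 4258 - \left(1 + 2304\right) = 4258 - 2305 = 1953$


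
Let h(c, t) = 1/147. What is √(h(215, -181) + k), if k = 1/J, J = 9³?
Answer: 2*√73/189 ≈ 0.090413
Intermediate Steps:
h(c, t) = 1/147
J = 729
k = 1/729 ≈ 0.0013717
√(h(215, -181) + k) = √(1/147 + 1/729) = √(292/35721) = 2*√73/189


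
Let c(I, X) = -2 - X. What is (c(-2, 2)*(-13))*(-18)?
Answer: -936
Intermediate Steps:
(c(-2, 2)*(-13))*(-18) = ((-2 - 1*2)*(-13))*(-18) = ((-2 - 2)*(-13))*(-18) = -4*(-13)*(-18) = 52*(-18) = -936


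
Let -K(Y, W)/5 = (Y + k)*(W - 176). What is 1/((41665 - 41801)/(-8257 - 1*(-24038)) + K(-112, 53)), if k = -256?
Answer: -15781/3571556056 ≈ -4.4185e-6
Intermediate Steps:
K(Y, W) = -5*(-256 + Y)*(-176 + W) (K(Y, W) = -5*(Y - 256)*(W - 176) = -5*(-256 + Y)*(-176 + W))
1/((41665 - 41801)/(-8257 - 1*(-24038)) + K(-112, 53)) = 1/((41665 - 41801)/(-8257 - 1*(-24038)) + (-225280 + 880*(-112) + 1280*53 - 5*53*(-112))) = 1/(-136/(-8257 + 24038) + (-225280 - 98560 + 67840 + 29680)) = 1/(-136/15781 - 226320) = 1/(-3571556056/15781) = -15781/3571556056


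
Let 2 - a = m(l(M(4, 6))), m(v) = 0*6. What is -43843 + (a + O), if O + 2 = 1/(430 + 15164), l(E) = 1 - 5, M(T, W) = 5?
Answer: -683687741/15594 ≈ -43843.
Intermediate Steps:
l(E) = -4
m(v) = 0
a = 2 (a = 2 - 1*0 = 2 + 0 = 2)
O = -31187/15594 (O = -2 + 1/(430 + 15164) = -2 + 1/15594 = -31187/15594 ≈ -1.9999)
-43843 + (a + O) = -43843 + (2 - 31187/15594) = -43843 + 1/15594 = -683687741/15594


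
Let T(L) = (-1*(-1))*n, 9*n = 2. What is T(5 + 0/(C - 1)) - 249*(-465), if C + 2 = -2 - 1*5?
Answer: 1042067/9 ≈ 1.1579e+5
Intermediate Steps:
n = 2/9 (n = (⅑)*2 = 2/9 ≈ 0.22222)
C = -9 (C = -2 + (-2 - 1*5) = -2 + (-2 - 5) = -2 - 7 = -9)
T(L) = 2/9 (T(L) = -1*(-1)*(2/9) = 1*(2/9) = 2/9)
T(5 + 0/(C - 1)) - 249*(-465) = 2/9 - 249*(-465) = 2/9 + 115785 = 1042067/9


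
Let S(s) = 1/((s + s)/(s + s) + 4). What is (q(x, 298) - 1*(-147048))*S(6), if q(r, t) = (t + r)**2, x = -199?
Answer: 156849/5 ≈ 31370.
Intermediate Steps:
q(r, t) = (r + t)**2
S(s) = 1/5 (S(s) = 1/((2*s)/((2*s)) + 4) = 1/((2*s)*(1/(2*s)) + 4) = 1/(1 + 4) = 1/5)
(q(x, 298) - 1*(-147048))*S(6) = ((-199 + 298)**2 - 1*(-147048))*(1/5) = (99**2 + 147048)*(1/5) = (9801 + 147048)*(1/5) = 156849*(1/5) = 156849/5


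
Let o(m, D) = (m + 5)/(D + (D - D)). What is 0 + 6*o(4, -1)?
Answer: -54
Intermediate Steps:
o(m, D) = (5 + m)/D (o(m, D) = (5 + m)/(D + 0) = (5 + m)/D)
0 + 6*o(4, -1) = 0 + 6*((5 + 4)/(-1)) = 0 + 6*(-1*9) = 0 + 6*(-9) = 0 - 54 = -54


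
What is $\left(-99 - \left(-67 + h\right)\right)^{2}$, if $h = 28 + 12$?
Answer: $5184$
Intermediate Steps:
$h = 40$
$\left(-99 - \left(-67 + h\right)\right)^{2} = \left(-99 + \left(67 - 40\right)\right)^{2} = \left(-99 + 27\right)^{2} = \left(-72\right)^{2} = 5184$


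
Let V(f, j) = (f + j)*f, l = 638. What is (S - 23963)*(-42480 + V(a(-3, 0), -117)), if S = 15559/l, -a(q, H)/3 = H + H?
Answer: 324395015400/319 ≈ 1.0169e+9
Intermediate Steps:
a(q, H) = -6*H (a(q, H) = -3*(H + H) = -6*H)
S = 15559/638 ≈ 24.387
V(f, j) = f*(f + j)
(S - 23963)*(-42480 + V(a(-3, 0), -117)) = (15559/638 - 23963)*(-42480 + (-6*0)*(-6*0 - 117)) = -15272835*(-42480 + 0*(0 - 117))/638 = -15272835*(-42480 + 0*(-117))/638 = -15272835*(-42480 + 0)/638 = -15272835/638*(-42480) = 324395015400/319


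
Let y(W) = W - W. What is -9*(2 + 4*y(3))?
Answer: -18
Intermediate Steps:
y(W) = 0
-9*(2 + 4*y(3)) = -9*(2 + 4*0) = -9*(2 + 0) = -9*2 = -18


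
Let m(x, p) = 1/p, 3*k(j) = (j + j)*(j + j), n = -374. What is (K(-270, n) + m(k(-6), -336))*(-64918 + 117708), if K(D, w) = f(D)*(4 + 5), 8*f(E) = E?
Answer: -2693900095/168 ≈ -1.6035e+7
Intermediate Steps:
f(E) = E/8
k(j) = 4*j**2/3 (k(j) = ((j + j)*(j + j))/3 = ((2*j)*(2*j))/3 = (4*j**2)/3 = 4*j**2/3)
K(D, w) = 9*D/8 (K(D, w) = (D/8)*(4 + 5) = (D/8)*9 = 9*D/8)
(K(-270, n) + m(k(-6), -336))*(-64918 + 117708) = ((9/8)*(-270) + 1/(-336))*(-64918 + 117708) = (-1215/4 - 1/336)*52790 = -102061/336*52790 = -2693900095/168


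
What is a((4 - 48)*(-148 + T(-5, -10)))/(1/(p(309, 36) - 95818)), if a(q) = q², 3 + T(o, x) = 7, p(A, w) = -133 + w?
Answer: -3850497699840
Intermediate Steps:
T(o, x) = 4 (T(o, x) = -3 + 7 = 4)
a((4 - 48)*(-148 + T(-5, -10)))/(1/(p(309, 36) - 95818)) = ((4 - 48)*(-148 + 4))²/(1/((-133 + 36) - 95818)) = (-44*(-144))²/(1/(-97 - 95818)) = 6336²/(1/(-95915)) = 40144896/(-1/95915) = 40144896*(-95915) = -3850497699840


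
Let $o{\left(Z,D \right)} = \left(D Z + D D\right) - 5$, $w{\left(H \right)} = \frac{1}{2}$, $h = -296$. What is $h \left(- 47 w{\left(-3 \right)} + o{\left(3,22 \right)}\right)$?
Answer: $-154364$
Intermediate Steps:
$w{\left(H \right)} = \frac{1}{2}$
$o{\left(Z,D \right)} = -5 + D^{2} + D Z$ ($o{\left(Z,D \right)} = \left(D Z + D^{2}\right) - 5 = \left(D^{2} + D Z\right) - 5 = -5 + D^{2} + D Z$)
$h \left(- 47 w{\left(-3 \right)} + o{\left(3,22 \right)}\right) = - 296 \left(\left(-47\right) \frac{1}{2} + \left(-5 + 22^{2} + 22 \cdot 3\right)\right) = - 296 \left(- \frac{47}{2} + \left(-5 + 484 + 66\right)\right) = - 296 \left(- \frac{47}{2} + 545\right) = \left(-296\right) \frac{1043}{2} = -154364$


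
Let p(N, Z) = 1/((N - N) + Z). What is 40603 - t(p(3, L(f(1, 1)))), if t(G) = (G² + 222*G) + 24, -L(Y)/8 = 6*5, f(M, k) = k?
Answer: 2337403679/57600 ≈ 40580.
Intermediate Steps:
L(Y) = -240 (L(Y) = -48*5 = -8*30 = -240)
p(N, Z) = 1/Z (p(N, Z) = 1/(0 + Z) = 1/Z)
t(G) = 24 + G² + 222*G
40603 - t(p(3, L(f(1, 1)))) = 40603 - (24 + (1/(-240))² + 222/(-240)) = 40603 - (24 + (-1/240)² + 222*(-1/240)) = 40603 - (24 + 1/57600 - 37/40) = 40603 - 1*1329121/57600 = 40603 - 1329121/57600 = 2337403679/57600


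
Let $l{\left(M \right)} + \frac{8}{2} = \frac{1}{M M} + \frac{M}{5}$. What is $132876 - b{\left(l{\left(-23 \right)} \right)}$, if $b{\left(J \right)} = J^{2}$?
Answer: $\frac{929086619336}{6996025} \approx 1.328 \cdot 10^{5}$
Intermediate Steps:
$l{\left(M \right)} = -4 + \frac{1}{M^{2}} + \frac{M}{5}$ ($l{\left(M \right)} = -4 + \left(\frac{1}{M M} + \frac{M}{5}\right) = -4 + \left(\frac{1}{M^{2}} + M \frac{1}{5}\right) = -4 + \left(\frac{1}{M^{2}} + \frac{M}{5}\right) = -4 + \frac{1}{M^{2}} + \frac{M}{5}$)
$132876 - b{\left(l{\left(-23 \right)} \right)} = 132876 - \left(-4 + \frac{1}{529} + \frac{1}{5} \left(-23\right)\right)^{2} = 132876 - \left(-4 + \frac{1}{529} - \frac{23}{5}\right)^{2} = 132876 - \left(- \frac{22742}{2645}\right)^{2} = 132876 - \frac{517198564}{6996025} = \frac{929086619336}{6996025}$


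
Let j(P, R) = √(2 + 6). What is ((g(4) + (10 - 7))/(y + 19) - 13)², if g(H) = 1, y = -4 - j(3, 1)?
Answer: 7623249/47089 - 44176*√2/47089 ≈ 160.56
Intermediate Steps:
j(P, R) = 2*√2 (j(P, R) = √8 = 2*√2)
y = -4 - 2*√2 ≈ -6.8284
((g(4) + (10 - 7))/(y + 19) - 13)² = ((1 + (10 - 7))/((-4 - 2*√2) + 19) - 13)² = ((1 + 3)/(15 - 2*√2) - 13)² = (4/(15 - 2*√2) - 13)² = (-13 + 4/(15 - 2*√2))²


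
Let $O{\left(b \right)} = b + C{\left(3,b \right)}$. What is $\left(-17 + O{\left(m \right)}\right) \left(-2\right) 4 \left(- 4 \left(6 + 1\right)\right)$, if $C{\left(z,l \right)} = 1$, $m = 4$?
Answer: $-2688$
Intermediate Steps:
$O{\left(b \right)} = 1 + b$ ($O{\left(b \right)} = b + 1 = 1 + b$)
$\left(-17 + O{\left(m \right)}\right) \left(-2\right) 4 \left(- 4 \left(6 + 1\right)\right) = \left(-17 + \left(1 + 4\right)\right) \left(-2\right) 4 \left(- 4 \left(6 + 1\right)\right) = \left(-17 + 5\right) \left(- 8 \left(\left(-4\right) 7\right)\right) = - 12 \left(\left(-8\right) \left(-28\right)\right) = \left(-12\right) 224 = -2688$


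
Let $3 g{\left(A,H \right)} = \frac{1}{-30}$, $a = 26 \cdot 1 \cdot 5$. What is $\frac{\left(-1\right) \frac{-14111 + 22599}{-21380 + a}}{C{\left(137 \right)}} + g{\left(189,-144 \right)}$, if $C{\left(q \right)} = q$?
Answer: $- \frac{214733}{26201250} \approx -0.0081955$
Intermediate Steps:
$a = 130$ ($a = 26 \cdot 5 = 130$)
$g{\left(A,H \right)} = - \frac{1}{90}$ ($g{\left(A,H \right)} = \frac{1}{3 \left(-30\right)} = \frac{1}{3} \left(- \frac{1}{30}\right) = - \frac{1}{90}$)
$\frac{\left(-1\right) \frac{-14111 + 22599}{-21380 + a}}{C{\left(137 \right)}} + g{\left(189,-144 \right)} = \frac{\left(-1\right) \frac{-14111 + 22599}{-21380 + 130}}{137} - \frac{1}{90} = - \frac{8488}{-21250} \cdot \frac{1}{137} - \frac{1}{90} = - \frac{8488 \left(-1\right)}{21250} \cdot \frac{1}{137} - \frac{1}{90} = \left(-1\right) \left(- \frac{4244}{10625}\right) \frac{1}{137} - \frac{1}{90} = \frac{4244}{10625} \cdot \frac{1}{137} - \frac{1}{90} = \frac{4244}{1455625} - \frac{1}{90} = - \frac{214733}{26201250}$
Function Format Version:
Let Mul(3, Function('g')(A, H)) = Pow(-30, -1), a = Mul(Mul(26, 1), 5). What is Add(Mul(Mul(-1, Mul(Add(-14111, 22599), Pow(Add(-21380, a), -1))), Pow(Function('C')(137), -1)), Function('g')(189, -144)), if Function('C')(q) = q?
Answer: Rational(-214733, 26201250) ≈ -0.0081955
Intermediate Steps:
a = 130 (a = Mul(26, 5) = 130)
Function('g')(A, H) = Rational(-1, 90) (Function('g')(A, H) = Mul(Rational(1, 3), Pow(-30, -1)) = Mul(Rational(1, 3), Rational(-1, 30)) = Rational(-1, 90))
Add(Mul(Mul(-1, Mul(Add(-14111, 22599), Pow(Add(-21380, a), -1))), Pow(Function('C')(137), -1)), Function('g')(189, -144)) = Add(Mul(Mul(-1, Mul(Add(-14111, 22599), Pow(Add(-21380, 130), -1))), Pow(137, -1)), Rational(-1, 90)) = Add(Mul(Mul(-1, Mul(8488, Pow(-21250, -1))), Rational(1, 137)), Rational(-1, 90)) = Add(Mul(Mul(-1, Mul(8488, Rational(-1, 21250))), Rational(1, 137)), Rational(-1, 90)) = Add(Mul(Mul(-1, Rational(-4244, 10625)), Rational(1, 137)), Rational(-1, 90)) = Add(Mul(Rational(4244, 10625), Rational(1, 137)), Rational(-1, 90)) = Add(Rational(4244, 1455625), Rational(-1, 90)) = Rational(-214733, 26201250)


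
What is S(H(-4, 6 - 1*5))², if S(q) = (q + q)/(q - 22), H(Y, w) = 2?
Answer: 1/25 ≈ 0.040000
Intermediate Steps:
S(q) = 2*q/(-22 + q) (S(q) = (2*q)/(-22 + q) = 2*q/(-22 + q))
S(H(-4, 6 - 1*5))² = (2*2/(-22 + 2))² = (2*2/(-20))² = (2*2*(-1/20))² = (-⅕)² = 1/25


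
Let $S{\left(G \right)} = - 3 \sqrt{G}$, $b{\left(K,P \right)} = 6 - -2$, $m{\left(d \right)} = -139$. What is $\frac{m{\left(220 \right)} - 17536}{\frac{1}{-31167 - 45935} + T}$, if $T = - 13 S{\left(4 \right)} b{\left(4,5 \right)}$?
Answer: $- \frac{1362777850}{48111647} \approx -28.325$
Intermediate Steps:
$b{\left(K,P \right)} = 8$ ($b{\left(K,P \right)} = 6 + 2 = 8$)
$T = 624$ ($T = - 13 \left(- 3 \sqrt{4}\right) 8 = - 13 \left(\left(-3\right) 2\right) 8 = \left(-13\right) \left(-6\right) 8 = 78 \cdot 8 = 624$)
$\frac{m{\left(220 \right)} - 17536}{\frac{1}{-31167 - 45935} + T} = \frac{-139 - 17536}{\frac{1}{-31167 - 45935} + 624} = - \frac{17675}{\frac{1}{-77102} + 624} = - \frac{17675}{- \frac{1}{77102} + 624} = - \frac{17675}{\frac{48111647}{77102}} = \left(-17675\right) \frac{77102}{48111647} = - \frac{1362777850}{48111647}$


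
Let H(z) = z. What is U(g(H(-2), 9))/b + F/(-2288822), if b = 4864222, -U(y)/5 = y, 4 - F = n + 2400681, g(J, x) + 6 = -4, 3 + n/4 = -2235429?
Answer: -15908504868111/5566669163242 ≈ -2.8578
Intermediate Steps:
n = -8941728 (n = -12 + 4*(-2235429) = -12 - 8941716 = -8941728)
g(J, x) = -10 (g(J, x) = -6 - 4 = -10)
F = 6541051 (F = 4 - (-8941728 + 2400681) = 4 - 1*(-6541047) = 4 + 6541047 = 6541051)
U(y) = -5*y
U(g(H(-2), 9))/b + F/(-2288822) = -5*(-10)/4864222 + 6541051/(-2288822) = 50*(1/4864222) + 6541051*(-1/2288822) = 25/2432111 - 6541051/2288822 = -15908504868111/5566669163242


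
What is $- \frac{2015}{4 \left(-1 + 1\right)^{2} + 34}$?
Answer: $- \frac{2015}{34} \approx -59.265$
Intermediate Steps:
$- \frac{2015}{4 \left(-1 + 1\right)^{2} + 34} = - \frac{2015}{4 \cdot 0^{2} + 34} = - \frac{2015}{4 \cdot 0 + 34} = - \frac{2015}{0 + 34} = - \frac{2015}{34}$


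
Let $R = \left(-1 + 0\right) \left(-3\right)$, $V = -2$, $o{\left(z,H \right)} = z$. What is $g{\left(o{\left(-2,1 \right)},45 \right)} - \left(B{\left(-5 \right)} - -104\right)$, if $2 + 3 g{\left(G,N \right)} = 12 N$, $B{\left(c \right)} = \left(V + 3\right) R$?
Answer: $\frac{217}{3} \approx 72.333$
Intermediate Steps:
$R = 3$ ($R = \left(-1\right) \left(-3\right) = 3$)
$B{\left(c \right)} = 3$ ($B{\left(c \right)} = \left(-2 + 3\right) 3 = 1 \cdot 3 = 3$)
$g{\left(G,N \right)} = - \frac{2}{3} + 4 N$ ($g{\left(G,N \right)} = - \frac{2}{3} + \frac{12 N}{3} = - \frac{2}{3} + 4 N$)
$g{\left(o{\left(-2,1 \right)},45 \right)} - \left(B{\left(-5 \right)} - -104\right) = \left(- \frac{2}{3} + 4 \cdot 45\right) - \left(3 - -104\right) = \left(- \frac{2}{3} + 180\right) - \left(3 + 104\right) = \frac{538}{3} - 107 = \frac{217}{3}$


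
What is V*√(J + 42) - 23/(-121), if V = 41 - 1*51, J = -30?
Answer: 23/121 - 20*√3 ≈ -34.451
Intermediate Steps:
V = -10 (V = 41 - 51 = -10)
V*√(J + 42) - 23/(-121) = -10*√(-30 + 42) - 23/(-121) = -20*√3 - 23*(-1/121) = -20*√3 + 23/121 = 23/121 - 20*√3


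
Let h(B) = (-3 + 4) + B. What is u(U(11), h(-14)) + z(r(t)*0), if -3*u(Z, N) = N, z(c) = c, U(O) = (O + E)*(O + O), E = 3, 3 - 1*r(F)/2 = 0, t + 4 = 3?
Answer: 13/3 ≈ 4.3333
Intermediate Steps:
t = -1 (t = -4 + 3 = -1)
r(F) = 6 (r(F) = 6 - 2*0 = 6 + 0 = 6)
h(B) = 1 + B
U(O) = 2*O*(3 + O) (U(O) = (O + 3)*(O + O) = (3 + O)*(2*O) = 2*O*(3 + O))
u(Z, N) = -N/3
u(U(11), h(-14)) + z(r(t)*0) = -(1 - 14)/3 + 6*0 = -1/3*(-13) + 0 = 13/3 + 0 = 13/3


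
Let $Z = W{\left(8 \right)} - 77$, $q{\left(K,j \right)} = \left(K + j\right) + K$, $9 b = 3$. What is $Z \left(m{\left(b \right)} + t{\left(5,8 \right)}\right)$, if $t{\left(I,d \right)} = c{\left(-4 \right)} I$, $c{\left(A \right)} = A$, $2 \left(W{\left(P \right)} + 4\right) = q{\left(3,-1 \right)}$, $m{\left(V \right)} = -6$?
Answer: $2041$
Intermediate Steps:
$b = \frac{1}{3}$ ($b = \frac{1}{9} \cdot 3 = \frac{1}{3} \approx 0.33333$)
$q{\left(K,j \right)} = j + 2 K$
$W{\left(P \right)} = - \frac{3}{2}$ ($W{\left(P \right)} = -4 + \frac{-1 + 2 \cdot 3}{2} = -4 + \frac{-1 + 6}{2} = -4 + \frac{1}{2} \cdot 5 = -4 + \frac{5}{2} = - \frac{3}{2}$)
$t{\left(I,d \right)} = - 4 I$
$Z = - \frac{157}{2}$ ($Z = - \frac{3}{2} - 77 = - \frac{157}{2} \approx -78.5$)
$Z \left(m{\left(b \right)} + t{\left(5,8 \right)}\right) = - \frac{157 \left(-6 - 20\right)}{2} = \left(- \frac{157}{2}\right) \left(-26\right) = 2041$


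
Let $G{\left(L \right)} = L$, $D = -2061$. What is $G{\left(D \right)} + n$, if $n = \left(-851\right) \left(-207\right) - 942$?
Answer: $173154$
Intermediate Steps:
$n = 175215$ ($n = 176157 - 942 = 175215$)
$G{\left(D \right)} + n = -2061 + 175215 = 173154$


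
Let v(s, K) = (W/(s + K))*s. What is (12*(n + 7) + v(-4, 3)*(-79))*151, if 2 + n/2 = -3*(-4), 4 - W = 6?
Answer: 144356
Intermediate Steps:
W = -2 (W = 4 - 1*6 = 4 - 6 = -2)
n = 20 (n = -4 + 2*(-3*(-4)) = -4 + 2*12 = -4 + 24 = 20)
v(s, K) = -2*s/(K + s) (v(s, K) = (-2/(s + K))*s = (-2/(K + s))*s = -2*s/(K + s))
(12*(n + 7) + v(-4, 3)*(-79))*151 = (12*(20 + 7) - 2*(-4)/(3 - 4)*(-79))*151 = (12*27 - 2*(-4)/(-1)*(-79))*151 = (324 - 2*(-4)*(-1)*(-79))*151 = (324 - 8*(-79))*151 = (324 + 632)*151 = 956*151 = 144356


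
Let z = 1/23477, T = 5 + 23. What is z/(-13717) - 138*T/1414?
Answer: -88881386585/32525434909 ≈ -2.7327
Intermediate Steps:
T = 28
z = 1/23477 ≈ 4.2595e-5
z/(-13717) - 138*T/1414 = (1/23477)/(-13717) - 138*28/1414 = (1/23477)*(-1/13717) - 3864*1/1414 = -1/322034009 - 276/101 = -88881386585/32525434909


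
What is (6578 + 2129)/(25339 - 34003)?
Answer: -8707/8664 ≈ -1.0050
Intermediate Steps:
(6578 + 2129)/(25339 - 34003) = 8707/(-8664) = 8707*(-1/8664) = -8707/8664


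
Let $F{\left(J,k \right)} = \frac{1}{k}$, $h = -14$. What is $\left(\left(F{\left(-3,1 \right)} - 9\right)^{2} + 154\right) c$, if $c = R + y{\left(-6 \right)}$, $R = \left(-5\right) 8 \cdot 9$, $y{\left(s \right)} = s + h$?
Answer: $-82840$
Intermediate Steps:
$y{\left(s \right)} = -14 + s$ ($y{\left(s \right)} = s - 14 = -14 + s$)
$R = -360$ ($R = \left(-40\right) 9 = -360$)
$c = -380$ ($c = -360 - 20 = -380$)
$\left(\left(F{\left(-3,1 \right)} - 9\right)^{2} + 154\right) c = \left(\left(1^{-1} - 9\right)^{2} + 154\right) \left(-380\right) = \left(\left(1 - 9\right)^{2} + 154\right) \left(-380\right) = \left(\left(-8\right)^{2} + 154\right) \left(-380\right) = \left(64 + 154\right) \left(-380\right) = 218 \left(-380\right) = -82840$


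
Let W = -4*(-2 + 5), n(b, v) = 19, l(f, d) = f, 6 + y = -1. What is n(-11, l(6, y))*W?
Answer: -228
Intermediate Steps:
y = -7 (y = -6 - 1 = -7)
W = -12 (W = -4*3 = -12)
n(-11, l(6, y))*W = 19*(-12) = -228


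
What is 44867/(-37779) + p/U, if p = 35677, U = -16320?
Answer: -693356941/205517760 ≈ -3.3737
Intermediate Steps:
44867/(-37779) + p/U = 44867/(-37779) + 35677/(-16320) = 44867*(-1/37779) + 35677*(-1/16320) = -44867/37779 - 35677/16320 = -693356941/205517760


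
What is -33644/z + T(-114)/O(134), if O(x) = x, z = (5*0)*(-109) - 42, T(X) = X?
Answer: 1125877/1407 ≈ 800.20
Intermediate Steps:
z = -42 (z = 0*(-109) - 42 = 0 - 42 = -42)
-33644/z + T(-114)/O(134) = -33644/(-42) - 114/134 = -33644*(-1/42) - 114*1/134 = 16822/21 - 57/67 = 1125877/1407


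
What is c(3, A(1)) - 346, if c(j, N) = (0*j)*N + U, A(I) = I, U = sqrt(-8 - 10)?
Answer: -346 + 3*I*sqrt(2) ≈ -346.0 + 4.2426*I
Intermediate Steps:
U = 3*I*sqrt(2) (U = sqrt(-18) = 3*I*sqrt(2) ≈ 4.2426*I)
c(j, N) = 3*I*sqrt(2) (c(j, N) = (0*j)*N + 3*I*sqrt(2) = 0*N + 3*I*sqrt(2) = 0 + 3*I*sqrt(2) = 3*I*sqrt(2))
c(3, A(1)) - 346 = 3*I*sqrt(2) - 346 = -346 + 3*I*sqrt(2)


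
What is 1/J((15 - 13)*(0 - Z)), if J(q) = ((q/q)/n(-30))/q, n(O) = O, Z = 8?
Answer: 480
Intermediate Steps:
J(q) = -1/(30*q) (J(q) = ((q/q)/(-30))/q = (1*(-1/30))/q = -1/(30*q))
1/J((15 - 13)*(0 - Z)) = 1/(-1/((0 - 1*8)*(15 - 13))/30) = 1/(-1/(2*(0 - 8))/30) = 1/(-1/(30*(2*(-8)))) = 1/(-1/30/(-16)) = 1/(-1/30*(-1/16)) = 1/(1/480) = 480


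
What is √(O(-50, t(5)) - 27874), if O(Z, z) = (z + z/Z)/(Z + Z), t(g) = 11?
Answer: 17*I*√964502/100 ≈ 166.96*I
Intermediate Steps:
O(Z, z) = (z + z/Z)/(2*Z) (O(Z, z) = (z + z/Z)/((2*Z)) = (z + z/Z)*(1/(2*Z)) = (z + z/Z)/(2*Z))
√(O(-50, t(5)) - 27874) = √((½)*11*(1 - 50)/(-50)² - 27874) = √((½)*11*(1/2500)*(-49) - 27874) = √(-539/5000 - 27874) = √(-139370539/5000) = 17*I*√964502/100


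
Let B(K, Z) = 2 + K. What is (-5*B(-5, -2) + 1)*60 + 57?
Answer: 1017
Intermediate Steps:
(-5*B(-5, -2) + 1)*60 + 57 = (-5*(2 - 5) + 1)*60 + 57 = (-5*(-3) + 1)*60 + 57 = (15 + 1)*60 + 57 = 16*60 + 57 = 960 + 57 = 1017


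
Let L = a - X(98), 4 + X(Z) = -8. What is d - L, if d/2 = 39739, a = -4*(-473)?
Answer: 77574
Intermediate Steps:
X(Z) = -12 (X(Z) = -4 - 8 = -12)
a = 1892
d = 79478 (d = 2*39739 = 79478)
L = 1904 (L = 1892 - 1*(-12) = 1892 + 12 = 1904)
d - L = 79478 - 1*1904 = 79478 - 1904 = 77574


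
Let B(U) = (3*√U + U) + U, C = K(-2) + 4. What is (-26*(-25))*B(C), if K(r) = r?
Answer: 2600 + 1950*√2 ≈ 5357.7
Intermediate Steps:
C = 2 (C = -2 + 4 = 2)
B(U) = 2*U + 3*√U (B(U) = (U + 3*√U) + U = 2*U + 3*√U)
(-26*(-25))*B(C) = (-26*(-25))*(2*2 + 3*√2) = 650*(4 + 3*√2) = 2600 + 1950*√2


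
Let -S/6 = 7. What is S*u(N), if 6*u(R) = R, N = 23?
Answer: -161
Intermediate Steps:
S = -42 (S = -6*7 = -42)
u(R) = R/6
S*u(N) = -7*23 = -42*23/6 = -161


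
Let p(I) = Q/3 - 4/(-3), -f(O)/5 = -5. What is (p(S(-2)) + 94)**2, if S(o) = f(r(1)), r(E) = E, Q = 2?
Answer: 9216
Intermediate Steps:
f(O) = 25 (f(O) = -5*(-5) = 25)
S(o) = 25
p(I) = 2 (p(I) = 2/3 - 4/(-3) = 2*(1/3) - 4*(-1/3) = 2/3 + 4/3 = 2)
(p(S(-2)) + 94)**2 = (2 + 94)**2 = 96**2 = 9216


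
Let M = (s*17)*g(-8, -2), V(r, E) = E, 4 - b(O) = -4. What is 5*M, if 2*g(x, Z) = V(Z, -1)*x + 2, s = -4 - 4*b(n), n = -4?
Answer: -15300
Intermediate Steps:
b(O) = 8 (b(O) = 4 - 1*(-4) = 4 + 4 = 8)
s = -36 (s = -4 - 4*8 = -4 - 32 = -36)
g(x, Z) = 1 - x/2 (g(x, Z) = (-x + 2)/2 = (2 - x)/2 = 1 - x/2)
M = -3060 (M = (-36*17)*(1 - ½*(-8)) = -612*(1 + 4) = -612*5 = -3060)
5*M = 5*(-3060) = -15300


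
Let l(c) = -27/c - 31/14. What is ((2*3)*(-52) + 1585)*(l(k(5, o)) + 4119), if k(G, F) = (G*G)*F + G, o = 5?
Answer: 2384383739/455 ≈ 5.2404e+6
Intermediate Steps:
k(G, F) = G + F*G² (k(G, F) = G²*F + G = F*G² + G = G + F*G²)
l(c) = -31/14 - 27/c (l(c) = -27/c - 31*1/14 = -27/c - 31/14 = -31/14 - 27/c)
((2*3)*(-52) + 1585)*(l(k(5, o)) + 4119) = ((2*3)*(-52) + 1585)*((-31/14 - 27*1/(5*(1 + 5*5))) + 4119) = (6*(-52) + 1585)*((-31/14 - 27*1/(5*(1 + 25))) + 4119) = (-312 + 1585)*((-31/14 - 27/(5*26)) + 4119) = 1273*((-31/14 - 27/130) + 4119) = 1273*(-1102/455 + 4119) = 1273*(1873043/455) = 2384383739/455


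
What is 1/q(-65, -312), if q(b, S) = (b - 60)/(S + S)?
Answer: 624/125 ≈ 4.9920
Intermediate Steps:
q(b, S) = (-60 + b)/(2*S) (q(b, S) = (-60 + b)/((2*S)) = (-60 + b)*(1/(2*S)) = (-60 + b)/(2*S))
1/q(-65, -312) = 1/((½)*(-60 - 65)/(-312)) = 1/((½)*(-1/312)*(-125)) = 1/(125/624) = 624/125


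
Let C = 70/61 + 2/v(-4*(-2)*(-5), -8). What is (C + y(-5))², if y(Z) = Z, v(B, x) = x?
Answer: 1002001/59536 ≈ 16.830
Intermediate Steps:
C = 219/244 (C = 70/61 + 2/(-8) = 70*(1/61) + 2*(-⅛) = 70/61 - ¼ = 219/244 ≈ 0.89754)
(C + y(-5))² = (219/244 - 5)² = (-1001/244)² = 1002001/59536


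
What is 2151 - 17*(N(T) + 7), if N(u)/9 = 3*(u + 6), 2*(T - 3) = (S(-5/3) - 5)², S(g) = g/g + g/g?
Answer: -8329/2 ≈ -4164.5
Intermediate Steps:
S(g) = 2 (S(g) = 1 + 1 = 2)
T = 15/2 (T = 3 + (2 - 5)²/2 = 3 + (½)*(-3)² = 3 + (½)*9 = 3 + 9/2 = 15/2 ≈ 7.5000)
N(u) = 162 + 27*u (N(u) = 9*(3*(u + 6)) = 9*(3*(6 + u)) = 9*(18 + 3*u) = 162 + 27*u)
2151 - 17*(N(T) + 7) = 2151 - 17*((162 + 27*(15/2)) + 7) = 2151 - 17*((162 + 405/2) + 7) = 2151 - 17*(729/2 + 7) = 2151 - 17*743/2 = 2151 - 1*12631/2 = 2151 - 12631/2 = -8329/2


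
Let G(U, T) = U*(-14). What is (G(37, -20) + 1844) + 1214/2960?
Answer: 1963087/1480 ≈ 1326.4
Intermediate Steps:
G(U, T) = -14*U
(G(37, -20) + 1844) + 1214/2960 = (-14*37 + 1844) + 1214/2960 = (-518 + 1844) + 1214*(1/2960) = 1326 + 607/1480 = 1963087/1480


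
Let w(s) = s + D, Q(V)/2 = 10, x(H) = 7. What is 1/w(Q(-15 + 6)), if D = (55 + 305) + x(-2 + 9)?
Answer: 1/387 ≈ 0.0025840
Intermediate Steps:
Q(V) = 20 (Q(V) = 2*10 = 20)
D = 367 (D = (55 + 305) + 7 = 360 + 7 = 367)
w(s) = 367 + s (w(s) = s + 367 = 367 + s)
1/w(Q(-15 + 6)) = 1/(367 + 20) = 1/387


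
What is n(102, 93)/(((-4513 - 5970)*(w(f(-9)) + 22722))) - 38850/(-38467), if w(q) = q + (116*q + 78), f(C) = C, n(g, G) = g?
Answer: 268387219552/265741460699 ≈ 1.0100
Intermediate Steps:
w(q) = 78 + 117*q (w(q) = q + (78 + 116*q) = 78 + 117*q)
n(102, 93)/(((-4513 - 5970)*(w(f(-9)) + 22722))) - 38850/(-38467) = 102/(((-4513 - 5970)*((78 + 117*(-9)) + 22722))) - 38850/(-38467) = 102/((-10483*((78 - 1053) + 22722))) - 38850*(-1/38467) = 102/((-10483*(-975 + 22722))) + 38850/38467 = 102/((-10483*21747)) + 38850/38467 = 102/(-227973801) + 38850/38467 = 102*(-1/227973801) + 38850/38467 = -34/75991267 + 38850/38467 = 268387219552/265741460699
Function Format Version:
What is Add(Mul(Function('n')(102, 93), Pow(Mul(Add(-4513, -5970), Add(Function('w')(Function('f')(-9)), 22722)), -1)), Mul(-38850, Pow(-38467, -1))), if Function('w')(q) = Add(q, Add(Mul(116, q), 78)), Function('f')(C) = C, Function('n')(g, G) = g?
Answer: Rational(268387219552, 265741460699) ≈ 1.0100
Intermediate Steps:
Function('w')(q) = Add(78, Mul(117, q)) (Function('w')(q) = Add(q, Add(78, Mul(116, q))) = Add(78, Mul(117, q)))
Add(Mul(Function('n')(102, 93), Pow(Mul(Add(-4513, -5970), Add(Function('w')(Function('f')(-9)), 22722)), -1)), Mul(-38850, Pow(-38467, -1))) = Add(Mul(102, Pow(Mul(Add(-4513, -5970), Add(Add(78, Mul(117, -9)), 22722)), -1)), Mul(-38850, Pow(-38467, -1))) = Add(Mul(102, Pow(Mul(-10483, Add(Add(78, -1053), 22722)), -1)), Mul(-38850, Rational(-1, 38467))) = Add(Mul(102, Pow(Mul(-10483, Add(-975, 22722)), -1)), Rational(38850, 38467)) = Add(Mul(102, Pow(Mul(-10483, 21747), -1)), Rational(38850, 38467)) = Add(Mul(102, Pow(-227973801, -1)), Rational(38850, 38467)) = Add(Mul(102, Rational(-1, 227973801)), Rational(38850, 38467)) = Add(Rational(-34, 75991267), Rational(38850, 38467)) = Rational(268387219552, 265741460699)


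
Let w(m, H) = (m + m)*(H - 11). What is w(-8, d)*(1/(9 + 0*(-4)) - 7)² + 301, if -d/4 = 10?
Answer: 1053695/27 ≈ 39026.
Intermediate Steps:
d = -40 (d = -4*10 = -40)
w(m, H) = 2*m*(-11 + H) (w(m, H) = (2*m)*(-11 + H) = 2*m*(-11 + H))
w(-8, d)*(1/(9 + 0*(-4)) - 7)² + 301 = (2*(-8)*(-11 - 40))*(1/(9 + 0*(-4)) - 7)² + 301 = (2*(-8)*(-51))*(1/(9 + 0) - 7)² + 301 = 816*(1/9 - 7)² + 301 = 816*(⅑ - 7)² + 301 = 816*(-62/9)² + 301 = 816*(3844/81) + 301 = 1045568/27 + 301 = 1053695/27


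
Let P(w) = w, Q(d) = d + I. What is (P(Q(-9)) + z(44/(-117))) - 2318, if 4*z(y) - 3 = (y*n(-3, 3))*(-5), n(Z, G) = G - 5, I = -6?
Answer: -1091933/468 ≈ -2333.2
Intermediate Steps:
Q(d) = -6 + d (Q(d) = d - 6 = -6 + d)
n(Z, G) = -5 + G
z(y) = ¾ + 5*y/2 (z(y) = ¾ + ((y*(-5 + 3))*(-5))/4 = ¾ + ((y*(-2))*(-5))/4 = ¾ + (-2*y*(-5))/4 = ¾ + (10*y)/4 = ¾ + 5*y/2)
(P(Q(-9)) + z(44/(-117))) - 2318 = ((-6 - 9) + (¾ + 5*(44/(-117))/2)) - 2318 = (-15 + (¾ + 5*(44*(-1/117))/2)) - 2318 = (-15 + (¾ + (5/2)*(-44/117))) - 2318 = (-15 + (¾ - 110/117)) - 2318 = (-15 - 89/468) - 2318 = -7109/468 - 2318 = -1091933/468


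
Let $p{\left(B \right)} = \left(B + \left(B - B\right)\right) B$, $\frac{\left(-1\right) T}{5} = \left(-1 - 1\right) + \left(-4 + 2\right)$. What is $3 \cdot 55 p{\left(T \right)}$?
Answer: $66000$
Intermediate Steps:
$T = 20$ ($T = - 5 \left(\left(-1 - 1\right) + \left(-4 + 2\right)\right) = - 5 \left(-2 - 2\right) = \left(-5\right) \left(-4\right) = 20$)
$p{\left(B \right)} = B^{2}$ ($p{\left(B \right)} = \left(B + 0\right) B = B B = B^{2}$)
$3 \cdot 55 p{\left(T \right)} = 3 \cdot 55 \cdot 20^{2} = 165 \cdot 400 = 66000$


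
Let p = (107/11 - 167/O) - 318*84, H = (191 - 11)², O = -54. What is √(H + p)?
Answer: √223494942/198 ≈ 75.504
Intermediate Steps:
H = 32400 (H = 180² = 32400)
p = -15859313/594 (p = (107/11 - 167/(-54)) - 318*84 = (107*(1/11) - 167*(-1/54)) - 26712 = (107/11 + 167/54) - 26712 = 7615/594 - 26712 = -15859313/594 ≈ -26699.)
√(H + p) = √(32400 - 15859313/594) = √(3386287/594) = √223494942/198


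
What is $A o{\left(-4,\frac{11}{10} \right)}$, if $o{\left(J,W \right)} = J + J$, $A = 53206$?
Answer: $-425648$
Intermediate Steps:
$o{\left(J,W \right)} = 2 J$
$A o{\left(-4,\frac{11}{10} \right)} = 53206 \cdot 2 \left(-4\right) = 53206 \left(-8\right) = -425648$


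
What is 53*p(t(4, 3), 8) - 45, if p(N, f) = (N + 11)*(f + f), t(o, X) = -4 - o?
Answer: 2499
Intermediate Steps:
p(N, f) = 2*f*(11 + N) (p(N, f) = (11 + N)*(2*f) = 2*f*(11 + N))
53*p(t(4, 3), 8) - 45 = 53*(2*8*(11 + (-4 - 1*4))) - 45 = 53*(2*8*(11 + (-4 - 4))) - 45 = 53*(2*8*(11 - 8)) - 45 = 53*(2*8*3) - 45 = 53*48 - 45 = 2544 - 45 = 2499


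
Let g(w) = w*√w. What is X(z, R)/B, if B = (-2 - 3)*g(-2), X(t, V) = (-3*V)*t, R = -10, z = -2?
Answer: 3*I*√2 ≈ 4.2426*I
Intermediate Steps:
g(w) = w^(3/2)
X(t, V) = -3*V*t
B = 10*I*√2 (B = (-2 - 3)*(-2)^(3/2) = -(-10)*I*√2 = 10*I*√2 ≈ 14.142*I)
X(z, R)/B = (-3*(-10)*(-2))/((10*I*√2)) = -(-3)*I*√2 = 3*I*√2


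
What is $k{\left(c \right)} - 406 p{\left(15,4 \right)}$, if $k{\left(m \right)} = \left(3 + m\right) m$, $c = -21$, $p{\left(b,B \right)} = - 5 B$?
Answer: $8498$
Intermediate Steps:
$k{\left(m \right)} = m \left(3 + m\right)$
$k{\left(c \right)} - 406 p{\left(15,4 \right)} = - 21 \left(3 - 21\right) - 406 \left(\left(-5\right) 4\right) = \left(-21\right) \left(-18\right) - -8120 = 378 + 8120 = 8498$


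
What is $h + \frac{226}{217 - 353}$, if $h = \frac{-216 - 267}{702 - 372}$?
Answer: $- \frac{11689}{3740} \approx -3.1254$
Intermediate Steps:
$h = - \frac{161}{110}$ ($h = - \frac{483}{702 - 372} = - \frac{483}{330} = \left(-483\right) \frac{1}{330} = - \frac{161}{110} \approx -1.4636$)
$h + \frac{226}{217 - 353} = - \frac{161}{110} + \frac{226}{217 - 353} = - \frac{161}{110} + \frac{226}{-136} = - \frac{161}{110} + 226 \left(- \frac{1}{136}\right) = - \frac{161}{110} - \frac{113}{68} = - \frac{11689}{3740}$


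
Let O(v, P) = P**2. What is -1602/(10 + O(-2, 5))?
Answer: -1602/35 ≈ -45.771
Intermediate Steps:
-1602/(10 + O(-2, 5)) = -1602/(10 + 5**2) = -1602/(10 + 25) = -1602/35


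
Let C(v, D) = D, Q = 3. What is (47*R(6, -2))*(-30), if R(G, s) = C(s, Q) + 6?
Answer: -12690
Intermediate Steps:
R(G, s) = 9 (R(G, s) = 3 + 6 = 9)
(47*R(6, -2))*(-30) = (47*9)*(-30) = 423*(-30) = -12690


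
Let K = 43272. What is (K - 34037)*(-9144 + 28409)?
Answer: 177912275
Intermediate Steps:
(K - 34037)*(-9144 + 28409) = (43272 - 34037)*(-9144 + 28409) = 9235*19265 = 177912275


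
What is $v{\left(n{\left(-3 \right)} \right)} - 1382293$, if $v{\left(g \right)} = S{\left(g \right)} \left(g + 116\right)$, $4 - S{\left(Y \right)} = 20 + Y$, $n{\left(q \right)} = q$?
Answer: $-1383762$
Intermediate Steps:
$S{\left(Y \right)} = -16 - Y$ ($S{\left(Y \right)} = 4 - \left(20 + Y\right) = -16 - Y$)
$v{\left(g \right)} = \left(-16 - g\right) \left(116 + g\right)$ ($v{\left(g \right)} = \left(-16 - g\right) \left(g + 116\right) = \left(-16 - g\right) \left(116 + g\right)$)
$v{\left(n{\left(-3 \right)} \right)} - 1382293 = - \left(16 - 3\right) \left(116 - 3\right) - 1382293 = \left(-1\right) 13 \cdot 113 - 1382293 = -1469 - 1382293 = -1383762$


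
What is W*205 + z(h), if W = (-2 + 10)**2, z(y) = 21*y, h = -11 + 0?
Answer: 12889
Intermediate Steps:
h = -11
W = 64 (W = 8**2 = 64)
W*205 + z(h) = 64*205 + 21*(-11) = 13120 - 231 = 12889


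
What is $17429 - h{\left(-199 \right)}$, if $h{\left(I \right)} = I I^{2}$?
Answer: $7898028$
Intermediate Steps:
$h{\left(I \right)} = I^{3}$
$17429 - h{\left(-199 \right)} = 17429 - \left(-199\right)^{3} = 17429 - -7880599 = 17429 + 7880599 = 7898028$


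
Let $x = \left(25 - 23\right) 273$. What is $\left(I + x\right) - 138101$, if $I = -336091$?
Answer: $-473646$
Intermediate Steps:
$x = 546$ ($x = 2 \cdot 273 = 546$)
$\left(I + x\right) - 138101 = \left(-336091 + 546\right) - 138101 = -335545 - 138101 = -473646$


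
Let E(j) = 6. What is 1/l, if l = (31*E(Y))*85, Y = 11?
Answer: 1/15810 ≈ 6.3251e-5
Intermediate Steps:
l = 15810 (l = (31*6)*85 = 186*85 = 15810)
1/l = 1/15810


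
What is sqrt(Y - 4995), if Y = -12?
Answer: I*sqrt(5007) ≈ 70.76*I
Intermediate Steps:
sqrt(Y - 4995) = sqrt(-12 - 4995) = sqrt(-5007) = I*sqrt(5007)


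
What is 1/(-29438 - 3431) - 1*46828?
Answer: -1539189533/32869 ≈ -46828.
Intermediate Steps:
1/(-29438 - 3431) - 1*46828 = 1/(-32869) - 46828 = -1/32869 - 46828 = -1539189533/32869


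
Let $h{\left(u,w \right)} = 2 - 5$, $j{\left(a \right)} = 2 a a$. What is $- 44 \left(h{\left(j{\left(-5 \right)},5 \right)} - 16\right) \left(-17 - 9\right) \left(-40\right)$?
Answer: $869440$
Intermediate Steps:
$j{\left(a \right)} = 2 a^{2}$
$h{\left(u,w \right)} = -3$
$- 44 \left(h{\left(j{\left(-5 \right)},5 \right)} - 16\right) \left(-17 - 9\right) \left(-40\right) = - 44 \left(-3 - 16\right) \left(-17 - 9\right) \left(-40\right) = - 44 \left(\left(-19\right) \left(-26\right)\right) \left(-40\right) = \left(-44\right) 494 \left(-40\right) = \left(-21736\right) \left(-40\right) = 869440$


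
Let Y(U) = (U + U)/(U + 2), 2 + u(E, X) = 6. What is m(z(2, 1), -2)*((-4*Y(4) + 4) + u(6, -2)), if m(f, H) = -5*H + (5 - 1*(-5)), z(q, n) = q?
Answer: 160/3 ≈ 53.333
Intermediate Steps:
u(E, X) = 4 (u(E, X) = -2 + 6 = 4)
Y(U) = 2*U/(2 + U) (Y(U) = (2*U)/(2 + U) = 2*U/(2 + U))
m(f, H) = 10 - 5*H (m(f, H) = -5*H + (5 + 5) = -5*H + 10 = 10 - 5*H)
m(z(2, 1), -2)*((-4*Y(4) + 4) + u(6, -2)) = (10 - 5*(-2))*((-8*4/(2 + 4) + 4) + 4) = (10 + 10)*((-8*4/6 + 4) + 4) = 20*((-8*4/6 + 4) + 4) = 20*((-4*4/3 + 4) + 4) = 20*((-16/3 + 4) + 4) = 20*(-4/3 + 4) = 20*(8/3) = 160/3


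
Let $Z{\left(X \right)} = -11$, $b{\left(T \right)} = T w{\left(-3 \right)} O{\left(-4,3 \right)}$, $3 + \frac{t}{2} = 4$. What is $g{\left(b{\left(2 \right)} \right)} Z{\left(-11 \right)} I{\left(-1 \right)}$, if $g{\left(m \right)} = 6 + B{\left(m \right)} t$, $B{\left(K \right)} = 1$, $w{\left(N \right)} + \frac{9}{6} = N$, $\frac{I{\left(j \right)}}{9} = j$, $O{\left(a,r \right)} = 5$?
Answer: $792$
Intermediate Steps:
$t = 2$ ($t = -6 + 2 \cdot 4 = -6 + 8 = 2$)
$I{\left(j \right)} = 9 j$
$w{\left(N \right)} = - \frac{3}{2} + N$
$b{\left(T \right)} = - \frac{45 T}{2}$ ($b{\left(T \right)} = T \left(- \frac{3}{2} - 3\right) 5 = T \left(- \frac{9}{2}\right) 5 = - \frac{9 T}{2} \cdot 5 = - \frac{45 T}{2}$)
$g{\left(m \right)} = 8$ ($g{\left(m \right)} = 6 + 1 \cdot 2 = 6 + 2 = 8$)
$g{\left(b{\left(2 \right)} \right)} Z{\left(-11 \right)} I{\left(-1 \right)} = 8 \left(-11\right) 9 \left(-1\right) = \left(-88\right) \left(-9\right) = 792$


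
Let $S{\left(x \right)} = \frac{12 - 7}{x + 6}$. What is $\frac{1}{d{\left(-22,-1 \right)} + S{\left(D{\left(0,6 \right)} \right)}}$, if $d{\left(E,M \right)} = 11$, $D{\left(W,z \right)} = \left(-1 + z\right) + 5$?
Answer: $\frac{16}{181} \approx 0.088398$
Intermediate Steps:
$D{\left(W,z \right)} = 4 + z$
$S{\left(x \right)} = \frac{5}{6 + x}$
$\frac{1}{d{\left(-22,-1 \right)} + S{\left(D{\left(0,6 \right)} \right)}} = \frac{1}{11 + \frac{5}{6 + \left(4 + 6\right)}} = \frac{1}{11 + \frac{5}{6 + 10}} = \frac{1}{11 + \frac{5}{16}} = \frac{1}{\frac{181}{16}} = \frac{16}{181}$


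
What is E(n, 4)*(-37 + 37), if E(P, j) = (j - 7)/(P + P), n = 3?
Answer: 0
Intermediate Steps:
E(P, j) = (-7 + j)/(2*P) (E(P, j) = (-7 + j)/((2*P)) = (-7 + j)*(1/(2*P)) = (-7 + j)/(2*P))
E(n, 4)*(-37 + 37) = ((½)*(-7 + 4)/3)*(-37 + 37) = ((½)*(⅓)*(-3))*0 = -½*0 = 0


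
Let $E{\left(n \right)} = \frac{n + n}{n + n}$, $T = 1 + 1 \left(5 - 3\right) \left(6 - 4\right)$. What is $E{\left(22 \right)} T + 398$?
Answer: $403$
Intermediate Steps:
$T = 5$ ($T = 1 + 1 \cdot 2 \cdot 2 = 1 + 1 \cdot 4 = 1 + 4 = 5$)
$E{\left(n \right)} = 1$ ($E{\left(n \right)} = \frac{2 n}{2 n} = 2 n \frac{1}{2 n} = 1$)
$E{\left(22 \right)} T + 398 = 1 \cdot 5 + 398 = 5 + 398 = 403$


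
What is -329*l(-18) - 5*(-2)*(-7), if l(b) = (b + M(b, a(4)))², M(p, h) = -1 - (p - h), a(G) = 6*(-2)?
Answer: -55671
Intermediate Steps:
a(G) = -12
M(p, h) = -1 + h - p (M(p, h) = -1 + (h - p) = -1 + h - p)
l(b) = 169 (l(b) = (b + (-1 - 12 - b))² = (b + (-13 - b))² = (-13)² = 169)
-329*l(-18) - 5*(-2)*(-7) = -329*169 - 5*(-2)*(-7) = -55601 + 10*(-7) = -55601 - 70 = -55671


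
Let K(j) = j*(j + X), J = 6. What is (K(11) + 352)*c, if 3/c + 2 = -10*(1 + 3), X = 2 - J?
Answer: -429/14 ≈ -30.643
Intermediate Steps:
X = -4 (X = 2 - 1*6 = 2 - 6 = -4)
c = -1/14 (c = 3/(-2 - 10*(1 + 3)) = 3/(-2 - 10*4) = 3/(-2 - 40) = 3/(-42) = 3*(-1/42) = -1/14 ≈ -0.071429)
K(j) = j*(-4 + j) (K(j) = j*(j - 4) = j*(-4 + j))
(K(11) + 352)*c = (11*(-4 + 11) + 352)*(-1/14) = (11*7 + 352)*(-1/14) = (77 + 352)*(-1/14) = 429*(-1/14) = -429/14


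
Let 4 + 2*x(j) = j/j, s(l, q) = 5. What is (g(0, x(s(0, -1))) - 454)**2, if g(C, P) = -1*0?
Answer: 206116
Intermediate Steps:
x(j) = -3/2 (x(j) = -2 + (j/j)/2 = -2 + (1/2)*1 = -2 + 1/2 = -3/2)
g(C, P) = 0
(g(0, x(s(0, -1))) - 454)**2 = (0 - 454)**2 = (-454)**2 = 206116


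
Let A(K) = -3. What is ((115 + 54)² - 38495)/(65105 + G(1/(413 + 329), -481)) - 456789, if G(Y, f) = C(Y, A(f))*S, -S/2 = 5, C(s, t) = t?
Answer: -29752961449/65135 ≈ -4.5679e+5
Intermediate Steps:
S = -10 (S = -2*5 = -10)
G(Y, f) = 30 (G(Y, f) = -3*(-10) = 30)
((115 + 54)² - 38495)/(65105 + G(1/(413 + 329), -481)) - 456789 = ((115 + 54)² - 38495)/(65105 + 30) - 456789 = (169² - 38495)/65135 - 456789 = (28561 - 38495)*(1/65135) - 456789 = -9934*1/65135 - 456789 = -9934/65135 - 456789 = -29752961449/65135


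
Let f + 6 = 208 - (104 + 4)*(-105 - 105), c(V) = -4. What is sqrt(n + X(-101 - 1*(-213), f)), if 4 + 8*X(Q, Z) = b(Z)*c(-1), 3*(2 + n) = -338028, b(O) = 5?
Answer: I*sqrt(112681) ≈ 335.68*I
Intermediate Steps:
f = 22882 (f = -6 + (208 - (104 + 4)*(-105 - 105)) = -6 + (208 - 108*(-210)) = -6 + (208 - 1*(-22680)) = -6 + (208 + 22680) = -6 + 22888 = 22882)
n = -112678 (n = -2 + (1/3)*(-338028) = -2 - 112676 = -112678)
X(Q, Z) = -3 (X(Q, Z) = -1/2 + (5*(-4))/8 = -1/2 + (1/8)*(-20) = -1/2 - 5/2 = -3)
sqrt(n + X(-101 - 1*(-213), f)) = sqrt(-112678 - 3) = sqrt(-112681) = I*sqrt(112681)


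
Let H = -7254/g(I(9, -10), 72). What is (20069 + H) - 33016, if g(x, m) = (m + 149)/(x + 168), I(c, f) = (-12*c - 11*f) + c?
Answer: -319981/17 ≈ -18822.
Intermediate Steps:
I(c, f) = -11*c - 11*f
g(x, m) = (149 + m)/(168 + x)
H = -99882/17 (H = -7254*(168 + (-11*9 - 11*(-10)))/(149 + 72) = -7254/(221/(168 + (-99 + 110))) = -7254/(221/(168 + 11)) = -7254/(221/179) = -7254/((1/179)*221) = -7254/221/179 = -7254*179/221 = -99882/17 ≈ -5875.4)
(20069 + H) - 33016 = (20069 - 99882/17) - 33016 = 241291/17 - 33016 = -319981/17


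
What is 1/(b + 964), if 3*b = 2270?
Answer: 3/5162 ≈ 0.00058117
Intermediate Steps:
b = 2270/3 (b = (⅓)*2270 = 2270/3 ≈ 756.67)
1/(b + 964) = 1/(2270/3 + 964) = 1/(5162/3) = 3/5162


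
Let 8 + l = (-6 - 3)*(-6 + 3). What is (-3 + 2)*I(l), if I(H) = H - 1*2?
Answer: -17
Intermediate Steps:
l = 19 (l = -8 + (-6 - 3)*(-6 + 3) = -8 - 9*(-3) = -8 + 27 = 19)
I(H) = -2 + H (I(H) = H - 2 = -2 + H)
(-3 + 2)*I(l) = (-3 + 2)*(-2 + 19) = -1*17 = -17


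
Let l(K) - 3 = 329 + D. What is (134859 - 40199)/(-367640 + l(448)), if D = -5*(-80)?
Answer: -23665/91727 ≈ -0.25799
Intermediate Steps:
D = 400
l(K) = 732 (l(K) = 3 + (329 + 400) = 3 + 729 = 732)
(134859 - 40199)/(-367640 + l(448)) = (134859 - 40199)/(-367640 + 732) = 94660/(-366908) = 94660*(-1/366908) = -23665/91727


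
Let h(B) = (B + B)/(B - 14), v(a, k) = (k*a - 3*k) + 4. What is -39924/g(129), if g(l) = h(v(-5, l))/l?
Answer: -670813029/257 ≈ -2.6102e+6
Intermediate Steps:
v(a, k) = 4 - 3*k + a*k (v(a, k) = (a*k - 3*k) + 4 = (-3*k + a*k) + 4 = 4 - 3*k + a*k)
h(B) = 2*B/(-14 + B) (h(B) = (2*B)/(-14 + B) = 2*B/(-14 + B))
g(l) = 2*(4 - 8*l)/(l*(-10 - 8*l)) (g(l) = (2*(4 - 3*l - 5*l)/(-14 + (4 - 3*l - 5*l)))/l = (2*(4 - 8*l)/(-14 + (4 - 8*l)))/l = (2*(4 - 8*l)/(-10 - 8*l))/l = 2*(4 - 8*l)/(l*(-10 - 8*l)))
-39924/g(129) = -39924*129*(5 + 4*129)/(4*(-1 + 2*129)) = -39924*129*(5 + 516)/(4*(-1 + 258)) = -39924/(4*(1/129)*257/521) = -39924/(4*(1/129)*(1/521)*257) = -39924/1028/67209 = -39924*67209/1028 = -670813029/257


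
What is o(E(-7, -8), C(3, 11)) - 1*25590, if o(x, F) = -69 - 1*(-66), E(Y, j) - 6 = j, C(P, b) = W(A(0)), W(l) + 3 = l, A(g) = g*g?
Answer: -25593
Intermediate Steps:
A(g) = g²
W(l) = -3 + l
C(P, b) = -3 (C(P, b) = -3 + 0² = -3 + 0 = -3)
E(Y, j) = 6 + j
o(x, F) = -3 (o(x, F) = -69 + 66 = -3)
o(E(-7, -8), C(3, 11)) - 1*25590 = -3 - 1*25590 = -3 - 25590 = -25593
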